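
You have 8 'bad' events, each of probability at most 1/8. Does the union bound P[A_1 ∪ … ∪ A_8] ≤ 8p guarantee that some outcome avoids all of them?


Union bound: P[∪_{i=1}^{8} A_i] ≤ Σ_i P[A_i] ≤ 8·p = 8·(1/8) = 1.
Numerically: 1 ≈ 1.000.
Is 1 < 1? NO.
Since the bound 1 is ≥ 1, the union bound is uninformative here; it does NOT by itself certify existence.

8·p = 1 ≈ 1.000; existence NOT certified by the union bound.


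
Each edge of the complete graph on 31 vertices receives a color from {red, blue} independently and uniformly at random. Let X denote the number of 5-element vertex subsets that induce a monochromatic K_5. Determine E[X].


Let X = Σ_S X_S over the C(31, 5) = 169911 subsets S of size 5, where X_S = 1 if the K_5 on S is monochromatic.
For a fixed S, the K_5 on S has C(5, 2) = 10 edges. P[all 10 edges red] = (1/2)^10, and likewise for blue, so P[monochromatic] = 2·(1/2)^10 = 2^{1 − 10} = 1/512.
By linearity: E[X] = C(31, 5) · 2^{1 − 10} = 169911 · 1/512 = 169911/512.
Numerically: E[X] ≈ 331.8574.

E[X] = C(31,5)·2^(1−C(5,2)) = 169911/512 ≈ 331.8574.


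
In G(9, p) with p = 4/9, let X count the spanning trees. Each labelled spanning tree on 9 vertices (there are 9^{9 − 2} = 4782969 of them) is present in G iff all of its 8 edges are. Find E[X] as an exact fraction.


K_9 has 9^{9 − 2} = 4782969 labelled spanning trees.
For each such spanning tree H, let X_H = 1 if all 8 edges of H are present in G. Then P[X_H = 1] = p^{8} = (4/9)^{8} = 65536/43046721.
By linearity: E[X] = Σ_H E[X_H] = 4782969 · p^{8} = 4782969 · 65536/43046721 = 65536/9.
Numerically: E[X] ≈ 7281.8.

E[X] = 4782969 · (4/9)^{8} = 65536/9 ≈ 7281.8.


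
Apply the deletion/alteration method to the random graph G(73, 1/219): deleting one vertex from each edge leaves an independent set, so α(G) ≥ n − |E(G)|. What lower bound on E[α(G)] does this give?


E[|E(G)|] = C(73, 2)·p = 2628 · (1/219) = 12.
E[α(G)] ≥ n − E[|E(G)|] = 73 − 12 = 61.
Numerically: ≈ 61.00000.
(This is only a lower bound; the true E[α(G)] may be larger.)

E[α(G)] ≥ 61 ≈ 61.00000.


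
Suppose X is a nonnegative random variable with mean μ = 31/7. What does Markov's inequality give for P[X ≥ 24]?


μ = E[X] = 31/7, a = 24.
Markov: P[X ≥ 24] ≤ μ/a = (31/7)/24 = 31/168.
Numerically: ≈ 0.18452.
(Since a = 24 > μ = 4.42857, the bound 31/168 is < 1 and informative.)

P[X ≥ 24] ≤ 31/168 ≈ 0.18452.


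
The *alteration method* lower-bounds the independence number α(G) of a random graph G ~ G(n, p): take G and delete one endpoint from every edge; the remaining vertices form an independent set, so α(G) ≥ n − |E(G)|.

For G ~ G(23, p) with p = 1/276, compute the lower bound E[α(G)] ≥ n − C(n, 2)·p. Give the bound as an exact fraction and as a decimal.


E[|E(G)|] = C(23, 2)·p = 253 · (1/276) = 11/12.
E[α(G)] ≥ n − E[|E(G)|] = 23 − 11/12 = 265/12.
Numerically: ≈ 22.083.
(This is only a lower bound; the true E[α(G)] may be larger.)

E[α(G)] ≥ 265/12 ≈ 22.083.


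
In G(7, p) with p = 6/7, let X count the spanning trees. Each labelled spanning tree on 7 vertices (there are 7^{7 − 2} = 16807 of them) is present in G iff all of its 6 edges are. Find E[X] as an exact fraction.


K_7 has 7^{7 − 2} = 16807 labelled spanning trees.
For each such spanning tree H, let X_H = 1 if all 6 edges of H are present in G. Then P[X_H = 1] = p^{6} = (6/7)^{6} = 46656/117649.
Summing the indicators: E[X] = Σ_H E[X_H] = 16807 · p^{6} = 16807 · 46656/117649 = 46656/7.
Numerically: E[X] ≈ 6665.1.

E[X] = 16807 · (6/7)^{6} = 46656/7 ≈ 6665.1.


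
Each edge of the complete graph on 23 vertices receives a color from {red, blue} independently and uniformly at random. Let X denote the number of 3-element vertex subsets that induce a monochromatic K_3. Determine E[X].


Let X = Σ_S X_S over the C(23, 3) = 1771 subsets S of size 3, where X_S = 1 if the K_3 on S is monochromatic.
For a fixed S, the K_3 on S has C(3, 2) = 3 edges. P[all 3 edges red] = (1/2)^3, and likewise for blue, so P[monochromatic] = 2·(1/2)^3 = 2^{1 − 3} = 1/4.
By linearity of expectation: E[X] = C(23, 3) · 2^{1 − 3} = 1771 · 1/4 = 1771/4.
Numerically: E[X] ≈ 442.750.

E[X] = C(23,3)·2^(1−C(3,2)) = 1771/4 ≈ 442.750.


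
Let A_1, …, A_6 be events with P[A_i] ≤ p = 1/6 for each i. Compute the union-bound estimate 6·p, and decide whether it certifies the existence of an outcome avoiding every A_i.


Union bound: P[∪_{i=1}^{6} A_i] ≤ Σ_i P[A_i] ≤ 6·p = 6·(1/6) = 1.
Numerically: 1 ≈ 1.0000000.
Is 1 < 1? NO.
Since the bound 1 is ≥ 1, the union bound is uninformative here; it does NOT by itself certify existence.

6·p = 1 ≈ 1.0000000; existence NOT certified by the union bound.


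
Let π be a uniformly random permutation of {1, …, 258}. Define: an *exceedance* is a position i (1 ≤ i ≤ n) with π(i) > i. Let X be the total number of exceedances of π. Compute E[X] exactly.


Write X = Σ_{i=1}^{258} X_i, where X_i = 1_{π(i) > i}.
For each fixed i, π(i) is uniform over {1, …, 258} (marginal of a uniform permutation), so P[π(i) > i] = (n − i)/n. Summing: Σ_{i=1}^{258} (n − i)/n = (0 + 1 + … + 257)/258 = 258(258 − 1)/(2·258) = (258 − 1)/2.
Hence E[X] = Σ_{i=1}^{258} (258 − i)/258 = 257/2 ≈ 128.50000.

E[X] = 257/2 = 128.50000.


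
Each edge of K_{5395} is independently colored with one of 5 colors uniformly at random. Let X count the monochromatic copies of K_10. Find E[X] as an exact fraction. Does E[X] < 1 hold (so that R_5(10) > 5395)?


E[X] = C(5395, 10) · 5^{1 − 45} = 5708563736675616143322765475706 · 5^{−44} = 5708563736675616143322765475706/5684341886080801486968994140625.
As a reduced fraction: E[X] = 5708563736675616143322765475706/5684341886080801486968994140625 ≈ 1.004261.
Is E[X] < 1? NO.
Since E[X] ≥ 1, the first-moment bound is inconclusive at n = 5395; it does NOT by itself certify R_5(10) > 5395.

E[X] = 5708563736675616143322765475706/5684341886080801486968994140625 ≈ 1.004261; E[X] ≥ 1; first-moment method inconclusive here.


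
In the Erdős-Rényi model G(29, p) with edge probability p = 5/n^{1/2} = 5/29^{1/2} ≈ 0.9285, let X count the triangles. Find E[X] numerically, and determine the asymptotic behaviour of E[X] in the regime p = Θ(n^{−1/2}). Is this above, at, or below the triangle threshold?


Number of potential triangles: C(29, 3) = 3654.
Each occurs with probability p³ ≈ (0.9285)³ ≈ 8.004109e-01.
By linearity: E[X] = C(29, 3)·p³ ≈ 3654 · 8.004109e-01 ≈ 2924.7016.
Since α = 1/2 < 1, p = c/n^{1/2} ≫ 1/n is above the triangle threshold p ~ 1/n. Asymptotically E[X] ~ (c³/6)·n^{3(1−α)} = (5³/6)·n^{1.5} → ∞; triangles are abundant w.h.p.

E[X] ≈ 2924.7016; in regime p = Θ(1/n^{1/2}) E[X] diverges (above the triangle threshold p ~ 1/n).


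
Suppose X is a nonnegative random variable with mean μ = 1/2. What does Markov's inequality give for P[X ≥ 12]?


μ = E[X] = 1/2, a = 12.
Markov: P[X ≥ 12] ≤ μ/a = (1/2)/12 = 1/24.
Numerically: ≈ 0.0417.
(Since a = 12 > μ = 0.5000, the bound 1/24 is < 1 and informative.)

P[X ≥ 12] ≤ 1/24 ≈ 0.0417.


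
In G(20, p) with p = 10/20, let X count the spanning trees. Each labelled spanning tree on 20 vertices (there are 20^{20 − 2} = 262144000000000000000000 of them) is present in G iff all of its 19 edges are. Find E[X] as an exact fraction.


K_20 has 20^{20 − 2} = 262144000000000000000000 labelled spanning trees.
For each such spanning tree H, let X_H = 1 if all 19 edges of H are present in G. Then P[X_H = 1] = p^{19} = (1/2)^{19} = 1/524288.
Summing the indicators: E[X] = Σ_H E[X_H] = 262144000000000000000000 · p^{19} = 262144000000000000000000 · 1/524288 = 500000000000000000.
Numerically: E[X] ≈ 5e+17.

E[X] = 262144000000000000000000 · (1/2)^{19} = 500000000000000000 ≈ 5e+17.


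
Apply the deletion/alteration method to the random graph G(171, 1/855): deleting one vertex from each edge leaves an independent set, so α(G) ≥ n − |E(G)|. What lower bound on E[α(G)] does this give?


E[|E(G)|] = C(171, 2)·p = 14535 · (1/855) = 17.
E[α(G)] ≥ n − E[|E(G)|] = 171 − 17 = 154.
Numerically: ≈ 154.000.
(This is only a lower bound; the true E[α(G)] may be larger.)

E[α(G)] ≥ 154 ≈ 154.000.


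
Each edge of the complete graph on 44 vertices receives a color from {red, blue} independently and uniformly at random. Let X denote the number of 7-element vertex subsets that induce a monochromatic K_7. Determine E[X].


Let X = Σ_S X_S over the C(44, 7) = 38320568 subsets S of size 7, where X_S = 1 if the K_7 on S is monochromatic.
For a fixed S, the K_7 on S has C(7, 2) = 21 edges. P[all 21 edges red] = (1/2)^21, and likewise for blue, so P[monochromatic] = 2·(1/2)^21 = 2^{1 − 21} = 1/1048576.
By linearity: E[X] = C(44, 7) · 2^{1 − 21} = 38320568 · 1/1048576 = 4790071/131072.
Numerically: E[X] ≈ 36.545341.

E[X] = C(44,7)·2^(1−C(7,2)) = 4790071/131072 ≈ 36.545341.


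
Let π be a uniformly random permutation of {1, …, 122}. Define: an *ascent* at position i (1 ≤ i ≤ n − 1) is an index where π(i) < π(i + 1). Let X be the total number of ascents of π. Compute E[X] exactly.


Write X = Σ X_I over i = 1, …, 121, with X_I the indicator of one ascent.
There are 121 indicators.
For each fixed i, the pair (π(i), π(i+1)) is a uniformly random ordered pair of distinct values from {1, …, 122}; by symmetry P[π(i) < π(i+1)] = 1/2.
By linearity: E[X] = 121 · (1/2) = (122 − 1) · (1/2) = 121/2 ≈ 60.500.

E[X] = 121/2 = 60.500.


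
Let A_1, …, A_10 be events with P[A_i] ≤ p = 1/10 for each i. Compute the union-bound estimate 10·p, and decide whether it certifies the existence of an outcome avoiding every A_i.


Union bound: P[∪_{i=1}^{10} A_i] ≤ Σ_i P[A_i] ≤ 10·p = 10·(1/10) = 1.
Numerically: 1 ≈ 1.000.
Is 1 < 1? NO.
Since the bound 1 is ≥ 1, the union bound is uninformative here; it does NOT by itself certify existence.

10·p = 1 ≈ 1.000; existence NOT certified by the union bound.


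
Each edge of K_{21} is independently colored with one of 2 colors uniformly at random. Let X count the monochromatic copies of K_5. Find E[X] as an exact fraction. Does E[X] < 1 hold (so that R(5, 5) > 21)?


E[X] = C(21, 5) · 2^{1 − 10} = 20349 · 2^{−9} = 20349/512.
As a reduced fraction: E[X] = 20349/512 ≈ 39.74414.
Is E[X] < 1? NO.
Since E[X] ≥ 1, the first-moment bound is inconclusive at n = 21; it does NOT by itself certify R(5, 5) > 21.

E[X] = 20349/512 ≈ 39.74414; E[X] ≥ 1; first-moment method inconclusive here.


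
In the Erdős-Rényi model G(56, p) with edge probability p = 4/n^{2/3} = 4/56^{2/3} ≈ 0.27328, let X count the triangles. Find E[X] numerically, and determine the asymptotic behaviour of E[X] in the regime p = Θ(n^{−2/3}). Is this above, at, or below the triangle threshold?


Number of potential triangles: C(56, 3) = 27720.
Each occurs with probability p³ ≈ (0.27328)³ ≈ 2.0408163e-02.
By linearity: E[X] = C(56, 3)·p³ ≈ 27720 · 2.0408163e-02 ≈ 565.71429.
Since α = 2/3 < 1, p = c/n^{2/3} ≫ 1/n is above the triangle threshold p ~ 1/n. Asymptotically E[X] ~ (c³/6)·n^{3(1−α)} = (4³/6)·n^{1} → ∞; triangles are abundant w.h.p.

E[X] ≈ 565.71429; in regime p = Θ(1/n^{2/3}) E[X] diverges (above the triangle threshold p ~ 1/n).


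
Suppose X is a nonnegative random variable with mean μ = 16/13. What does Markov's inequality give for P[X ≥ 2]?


μ = E[X] = 16/13, a = 2.
Markov: P[X ≥ 2] ≤ μ/a = (16/13)/2 = 8/13.
Numerically: ≈ 0.615.
(Since a = 2 > μ = 1.231, the bound 8/13 is < 1 and informative.)

P[X ≥ 2] ≤ 8/13 ≈ 0.615.


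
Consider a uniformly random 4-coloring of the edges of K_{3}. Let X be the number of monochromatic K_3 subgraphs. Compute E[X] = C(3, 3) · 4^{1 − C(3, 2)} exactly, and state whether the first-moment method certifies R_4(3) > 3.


E[X] = C(3, 3) · 4^{1 − 3} = 1 · 4^{−2} = 1/16.
As a reduced fraction: E[X] = 1/16 ≈ 0.0625.
Is E[X] < 1? YES.
Since E[X] < 1, there exists a 4-coloring of K_{3} with no monochromatic K_3; hence R_4(3) > 3.

E[X] = 1/16 ≈ 0.0625; E[X] < 1, so R_4(3) > 3.


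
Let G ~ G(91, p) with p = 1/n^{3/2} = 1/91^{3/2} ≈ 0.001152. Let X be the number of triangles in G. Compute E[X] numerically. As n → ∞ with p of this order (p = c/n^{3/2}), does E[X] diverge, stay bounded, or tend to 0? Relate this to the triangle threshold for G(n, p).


Number of potential triangles: C(91, 3) = 121485.
Each occurs with probability p³ ≈ (0.001152)³ ≈ 1.5286700e-09.
By linearity: E[X] = C(91, 3)·p³ ≈ 121485 · 1.5286700e-09 ≈ 0.00019.
Since α = 3/2 > 1, p = c/n^{3/2} = o(1/n) is below the triangle threshold p ~ 1/n. Asymptotically E[X] ~ (c³/6)·n^{3(1−α)} = (1³/6)·n^{-1.5} → 0, so by Markov's inequality G has no triangles w.h.p.

E[X] ≈ 0.00019; in regime p = Θ(1/n^{3/2}) E[X] tends to 0 (below the triangle threshold p ~ 1/n).


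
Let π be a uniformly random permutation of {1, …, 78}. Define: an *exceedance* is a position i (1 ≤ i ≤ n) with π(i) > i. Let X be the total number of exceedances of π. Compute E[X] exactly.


Write X = Σ_{i=1}^{78} X_i, where X_i = 1_{π(i) > i}.
For each fixed i, π(i) is uniform over {1, …, 78} (marginal of a uniform permutation), so P[π(i) > i] = (n − i)/n. Summing: Σ_{i=1}^{78} (n − i)/n = (0 + 1 + … + 77)/78 = 78(78 − 1)/(2·78) = (78 − 1)/2.
Hence E[X] = Σ_{i=1}^{78} (78 − i)/78 = 77/2 ≈ 38.5000.

E[X] = 77/2 = 38.5000.


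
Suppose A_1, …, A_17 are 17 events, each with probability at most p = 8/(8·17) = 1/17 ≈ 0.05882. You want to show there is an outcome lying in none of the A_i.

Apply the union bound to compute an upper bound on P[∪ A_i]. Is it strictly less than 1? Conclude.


Union bound: P[∪_{i=1}^{17} A_i] ≤ Σ_i P[A_i] ≤ 17·p = 17·(1/17) = 1.
Numerically: 1 ≈ 1.00000.
Is 1 < 1? NO.
Since the bound 1 is ≥ 1, the union bound is uninformative here; it does NOT by itself certify existence.

17·p = 1 ≈ 1.00000; existence NOT certified by the union bound.


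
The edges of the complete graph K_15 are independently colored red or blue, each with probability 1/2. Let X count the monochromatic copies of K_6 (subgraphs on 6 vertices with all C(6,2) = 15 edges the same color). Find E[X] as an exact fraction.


Let X = Σ_S X_S over the C(15, 6) = 5005 subsets S of size 6, where X_S = 1 if the K_6 on S is monochromatic.
For a fixed S, the K_6 on S has C(6, 2) = 15 edges. P[all 15 edges red] = (1/2)^15, and likewise for blue, so P[monochromatic] = 2·(1/2)^15 = 2^{1 − 15} = 1/16384.
Summing: E[X] = C(15, 6) · 2^{1 − 15} = 5005 · 1/16384 = 5005/16384.
Numerically: E[X] ≈ 0.30548.

E[X] = C(15,6)·2^(1−C(6,2)) = 5005/16384 ≈ 0.30548.


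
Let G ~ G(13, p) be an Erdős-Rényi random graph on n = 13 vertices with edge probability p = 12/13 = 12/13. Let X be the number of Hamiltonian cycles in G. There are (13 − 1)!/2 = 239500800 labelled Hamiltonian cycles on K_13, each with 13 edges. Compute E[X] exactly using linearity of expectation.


K_13 has (13 − 1)!/2 = 239500800 labelled Hamiltonian cycles.
For each such Hamiltonian cycle H, let X_H = 1 if all 13 edges of H are present in G. Then P[X_H = 1] = p^{13} = (12/13)^{13} = 106993205379072/302875106592253.
By linearity: E[X] = Σ_H E[X_H] = 239500800 · p^{13} = 239500800 · 106993205379072/302875106592253 = 25624958282852047257600/302875106592253.
Numerically: E[X] ≈ 8.4606e+07.

E[X] = 239500800 · (12/13)^{13} = 25624958282852047257600/302875106592253 ≈ 8.4606e+07.


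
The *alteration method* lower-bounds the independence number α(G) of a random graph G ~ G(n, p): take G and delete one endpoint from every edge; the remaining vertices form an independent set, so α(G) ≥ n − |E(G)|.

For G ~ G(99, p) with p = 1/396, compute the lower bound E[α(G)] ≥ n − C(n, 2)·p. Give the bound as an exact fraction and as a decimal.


E[|E(G)|] = C(99, 2)·p = 4851 · (1/396) = 49/4.
E[α(G)] ≥ n − E[|E(G)|] = 99 − 49/4 = 347/4.
Numerically: ≈ 86.750.
(This is only a lower bound; the true E[α(G)] may be larger.)

E[α(G)] ≥ 347/4 ≈ 86.750.


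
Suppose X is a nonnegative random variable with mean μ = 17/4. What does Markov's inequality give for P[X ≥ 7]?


μ = E[X] = 17/4, a = 7.
Markov: P[X ≥ 7] ≤ μ/a = (17/4)/7 = 17/28.
Numerically: ≈ 0.6071.
(Since a = 7 > μ = 4.2500, the bound 17/28 is < 1 and informative.)

P[X ≥ 7] ≤ 17/28 ≈ 0.6071.


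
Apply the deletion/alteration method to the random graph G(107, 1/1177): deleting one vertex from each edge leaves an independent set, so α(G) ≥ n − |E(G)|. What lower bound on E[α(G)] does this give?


E[|E(G)|] = C(107, 2)·p = 5671 · (1/1177) = 53/11.
E[α(G)] ≥ n − E[|E(G)|] = 107 − 53/11 = 1124/11.
Numerically: ≈ 102.18182.
(This is only a lower bound; the true E[α(G)] may be larger.)

E[α(G)] ≥ 1124/11 ≈ 102.18182.


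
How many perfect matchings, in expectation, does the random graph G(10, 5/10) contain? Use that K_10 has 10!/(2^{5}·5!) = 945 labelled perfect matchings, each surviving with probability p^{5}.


K_10 has 10!/(2^{5}·5!) = 945 labelled perfect matchings.
For each such perfect matching H, let X_H = 1 if all 5 edges of H are present in G. Then P[X_H = 1] = p^{5} = (1/2)^{5} = 1/32.
By linearity of expectation: E[X] = Σ_H E[X_H] = 945 · p^{5} = 945 · 1/32 = 945/32.
Numerically: E[X] ≈ 29.531.

E[X] = 945 · (1/2)^{5} = 945/32 ≈ 29.531.


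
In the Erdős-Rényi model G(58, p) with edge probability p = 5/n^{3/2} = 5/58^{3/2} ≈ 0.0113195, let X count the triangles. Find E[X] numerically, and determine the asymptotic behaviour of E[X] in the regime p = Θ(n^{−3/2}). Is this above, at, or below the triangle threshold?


Number of potential triangles: C(58, 3) = 30856.
Each occurs with probability p³ ≈ (0.0113195)³ ≈ 1.45038748e-06.
By linearity: E[X] = C(58, 3)·p³ ≈ 30856 · 1.45038748e-06 ≈ 0.044753.
Since α = 3/2 > 1, p = c/n^{3/2} = o(1/n) is below the triangle threshold p ~ 1/n. Asymptotically E[X] ~ (c³/6)·n^{3(1−α)} = (5³/6)·n^{-1.5} → 0, so by Markov's inequality G has no triangles w.h.p.

E[X] ≈ 0.044753; in regime p = Θ(1/n^{3/2}) E[X] tends to 0 (below the triangle threshold p ~ 1/n).


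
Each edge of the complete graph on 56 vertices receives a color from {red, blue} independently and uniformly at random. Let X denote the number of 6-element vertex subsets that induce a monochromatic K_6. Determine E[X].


Let X = Σ_S X_S over the C(56, 6) = 32468436 subsets S of size 6, where X_S = 1 if the K_6 on S is monochromatic.
For a fixed S, the K_6 on S has C(6, 2) = 15 edges. P[all 15 edges red] = (1/2)^15, and likewise for blue, so P[monochromatic] = 2·(1/2)^15 = 2^{1 − 15} = 1/16384.
By linearity of expectation: E[X] = C(56, 6) · 2^{1 − 15} = 32468436 · 1/16384 = 8117109/4096.
Numerically: E[X] ≈ 1981.716.

E[X] = C(56,6)·2^(1−C(6,2)) = 8117109/4096 ≈ 1981.716.


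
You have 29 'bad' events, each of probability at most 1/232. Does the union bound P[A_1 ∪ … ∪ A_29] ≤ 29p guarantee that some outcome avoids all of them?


Union bound: P[∪_{i=1}^{29} A_i] ≤ Σ_i P[A_i] ≤ 29·p = 29·(1/232) = 1/8.
Numerically: 1/8 ≈ 0.12500.
Is 1/8 < 1? YES.
Since P[∪ A_i] ≤ 1/8 < 1, the complement has P[∩ A_i^c] ≥ 1 − 1/8 = 7/8 > 0, so some outcome avoids every A_i.

29·p = 1/8 ≈ 0.12500; existence CERTIFIED by the union bound.


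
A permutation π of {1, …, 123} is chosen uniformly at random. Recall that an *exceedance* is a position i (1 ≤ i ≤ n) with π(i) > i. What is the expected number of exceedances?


Write X = Σ_{i=1}^{123} X_i, where X_i = 1_{π(i) > i}.
For each fixed i, π(i) is uniform over {1, …, 123} (marginal of a uniform permutation), so P[π(i) > i] = (n − i)/n. Summing: Σ_{i=1}^{123} (n − i)/n = (0 + 1 + … + 122)/123 = 123(123 − 1)/(2·123) = (123 − 1)/2.
Hence E[X] = Σ_{i=1}^{123} (123 − i)/123 = 61 ≈ 61.00000.

E[X] = 61 = 61.00000.


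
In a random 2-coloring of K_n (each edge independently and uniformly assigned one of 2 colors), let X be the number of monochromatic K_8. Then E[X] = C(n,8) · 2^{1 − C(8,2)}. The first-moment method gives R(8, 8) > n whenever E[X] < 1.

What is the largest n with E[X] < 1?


We need C(n, 8) · 2^{1 − 28} < 1, i.e. C(n, 8) < 2^{28 − 1} = 134217728.
Check values of n near the boundary:
  n = 40: C(40, 8) = 76904685; 76904685 < 134217728? YES
  n = 41: C(41, 8) = 95548245; 95548245 < 134217728? YES
  n = 42: C(42, 8) = 118030185; 118030185 < 134217728? YES
  n = 43: C(43, 8) = 145008513; 145008513 < 134217728? NO
  n = 44: C(44, 8) = 177232627; 177232627 < 134217728? NO
The largest n with C(n, 8) < 134217728 is n = 42 (where E[X] = 118030185/134217728 ≈ 0.87939). Hence R(8, 8) > 42, i.e. R(8, 8) ≥ 43.

Largest n = 42; hence R(8, 8) > 42.


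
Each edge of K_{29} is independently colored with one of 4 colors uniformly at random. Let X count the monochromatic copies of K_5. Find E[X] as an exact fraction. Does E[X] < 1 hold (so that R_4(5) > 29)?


E[X] = C(29, 5) · 4^{1 − 10} = 118755 · 4^{−9} = 118755/262144.
As a reduced fraction: E[X] = 118755/262144 ≈ 0.453.
Is E[X] < 1? YES.
Since E[X] < 1, there exists a 4-coloring of K_{29} with no monochromatic K_5; hence R_4(5) > 29.

E[X] = 118755/262144 ≈ 0.453; E[X] < 1, so R_4(5) > 29.


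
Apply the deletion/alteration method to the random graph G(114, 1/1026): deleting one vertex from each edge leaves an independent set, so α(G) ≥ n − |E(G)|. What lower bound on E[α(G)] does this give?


E[|E(G)|] = C(114, 2)·p = 6441 · (1/1026) = 113/18.
E[α(G)] ≥ n − E[|E(G)|] = 114 − 113/18 = 1939/18.
Numerically: ≈ 107.722222.
(This is only a lower bound; the true E[α(G)] may be larger.)

E[α(G)] ≥ 1939/18 ≈ 107.722222.


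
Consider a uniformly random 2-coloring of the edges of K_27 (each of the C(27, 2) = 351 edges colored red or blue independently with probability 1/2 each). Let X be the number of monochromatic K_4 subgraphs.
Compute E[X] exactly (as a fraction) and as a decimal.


Let X = Σ_S X_S over the C(27, 4) = 17550 subsets S of size 4, where X_S = 1 if the K_4 on S is monochromatic.
For a fixed S, the K_4 on S has C(4, 2) = 6 edges. P[all 6 edges red] = (1/2)^6, and likewise for blue, so P[monochromatic] = 2·(1/2)^6 = 2^{1 − 6} = 1/32.
Summing: E[X] = C(27, 4) · 2^{1 − 6} = 17550 · 1/32 = 8775/16.
Numerically: E[X] ≈ 548.43750.

E[X] = C(27,4)·2^(1−C(4,2)) = 8775/16 ≈ 548.43750.


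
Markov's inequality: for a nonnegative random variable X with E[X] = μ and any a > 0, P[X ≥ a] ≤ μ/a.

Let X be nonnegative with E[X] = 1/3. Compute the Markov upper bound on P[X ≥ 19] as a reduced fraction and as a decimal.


μ = E[X] = 1/3, a = 19.
Markov: P[X ≥ 19] ≤ μ/a = (1/3)/19 = 1/57.
Numerically: ≈ 0.018.
(Since a = 19 > μ = 0.333, the bound 1/57 is < 1 and informative.)

P[X ≥ 19] ≤ 1/57 ≈ 0.018.


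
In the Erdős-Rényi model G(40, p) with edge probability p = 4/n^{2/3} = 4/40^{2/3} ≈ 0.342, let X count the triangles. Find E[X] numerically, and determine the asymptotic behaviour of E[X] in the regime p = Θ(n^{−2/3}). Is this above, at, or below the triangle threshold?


Number of potential triangles: C(40, 3) = 9880.
Each occurs with probability p³ ≈ (0.342)³ ≈ 4.00000e-02.
By linearity: E[X] = C(40, 3)·p³ ≈ 9880 · 4.00000e-02 ≈ 395.200.
Since α = 2/3 < 1, p = c/n^{2/3} ≫ 1/n is above the triangle threshold p ~ 1/n. Asymptotically E[X] ~ (c³/6)·n^{3(1−α)} = (4³/6)·n^{1} → ∞; triangles are abundant w.h.p.

E[X] ≈ 395.200; in regime p = Θ(1/n^{2/3}) E[X] diverges (above the triangle threshold p ~ 1/n).


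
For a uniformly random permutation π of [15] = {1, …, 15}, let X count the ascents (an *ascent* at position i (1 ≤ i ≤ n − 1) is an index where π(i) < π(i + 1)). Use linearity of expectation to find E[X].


Write X = Σ X_I over i = 1, …, 14, with X_I the indicator of one ascent.
There are 14 indicators.
For each fixed i, the pair (π(i), π(i+1)) is a uniformly random ordered pair of distinct values from {1, …, 15}; by symmetry P[π(i) < π(i+1)] = 1/2.
By linearity: E[X] = 14 · (1/2) = (15 − 1) · (1/2) = 7 ≈ 7.00000.

E[X] = 7 = 7.00000.


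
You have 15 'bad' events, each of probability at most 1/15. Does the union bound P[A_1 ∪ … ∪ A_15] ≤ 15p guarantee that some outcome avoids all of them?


Union bound: P[∪_{i=1}^{15} A_i] ≤ Σ_i P[A_i] ≤ 15·p = 15·(1/15) = 1.
Numerically: 1 ≈ 1.000.
Is 1 < 1? NO.
Since the bound 1 is ≥ 1, the union bound is uninformative here; it does NOT by itself certify existence.

15·p = 1 ≈ 1.000; existence NOT certified by the union bound.


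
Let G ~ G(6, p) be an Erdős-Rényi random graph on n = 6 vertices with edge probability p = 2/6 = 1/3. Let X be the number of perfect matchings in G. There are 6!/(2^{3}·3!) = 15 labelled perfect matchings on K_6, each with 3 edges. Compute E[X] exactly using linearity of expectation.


K_6 has 6!/(2^{3}·3!) = 15 labelled perfect matchings.
For each such perfect matching H, let X_H = 1 if all 3 edges of H are present in G. Then P[X_H = 1] = p^{3} = (1/3)^{3} = 1/27.
By linearity of expectation: E[X] = Σ_H E[X_H] = 15 · p^{3} = 15 · 1/27 = 5/9.
Numerically: E[X] ≈ 0.5556.

E[X] = 15 · (1/3)^{3} = 5/9 ≈ 0.5556.


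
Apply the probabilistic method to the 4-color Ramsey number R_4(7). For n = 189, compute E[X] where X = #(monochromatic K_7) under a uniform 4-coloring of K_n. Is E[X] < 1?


E[X] = C(189, 7) · 4^{1 − 21} = 1527510868092 · 4^{−20} = 1527510868092/1099511627776.
As a reduced fraction: E[X] = 381877717023/274877906944 ≈ 1.3893.
Is E[X] < 1? NO.
Since E[X] ≥ 1, the first-moment bound is inconclusive at n = 189; it does NOT by itself certify R_4(7) > 189.

E[X] = 381877717023/274877906944 ≈ 1.3893; E[X] ≥ 1; first-moment method inconclusive here.


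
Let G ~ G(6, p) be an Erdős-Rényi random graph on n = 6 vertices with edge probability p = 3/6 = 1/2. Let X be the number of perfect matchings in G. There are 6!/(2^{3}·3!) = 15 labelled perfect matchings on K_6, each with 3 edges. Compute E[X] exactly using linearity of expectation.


K_6 has 6!/(2^{3}·3!) = 15 labelled perfect matchings.
For each such perfect matching H, let X_H = 1 if all 3 edges of H are present in G. Then P[X_H = 1] = p^{3} = (1/2)^{3} = 1/8.
By linearity: E[X] = Σ_H E[X_H] = 15 · p^{3} = 15 · 1/8 = 15/8.
Numerically: E[X] ≈ 1.88.

E[X] = 15 · (1/2)^{3} = 15/8 ≈ 1.88.


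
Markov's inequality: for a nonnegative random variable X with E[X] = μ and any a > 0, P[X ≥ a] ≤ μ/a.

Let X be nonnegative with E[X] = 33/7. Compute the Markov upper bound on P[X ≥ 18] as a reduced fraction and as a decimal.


μ = E[X] = 33/7, a = 18.
Markov: P[X ≥ 18] ≤ μ/a = (33/7)/18 = 11/42.
Numerically: ≈ 0.26190.
(Since a = 18 > μ = 4.71429, the bound 11/42 is < 1 and informative.)

P[X ≥ 18] ≤ 11/42 ≈ 0.26190.


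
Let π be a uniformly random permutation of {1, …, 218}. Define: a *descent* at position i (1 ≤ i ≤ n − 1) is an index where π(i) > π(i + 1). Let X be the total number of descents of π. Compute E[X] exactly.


Write X = Σ X_I over i = 1, …, 217, with X_I the indicator of one descent.
There are 217 indicators.
For each fixed i, the pair (π(i), π(i+1)) is a uniformly random ordered pair of distinct values from {1, …, 218}; by symmetry P[π(i) > π(i+1)] = 1/2.
By linearity: E[X] = 217 · (1/2) = (218 − 1) · (1/2) = 217/2 ≈ 108.50000.

E[X] = 217/2 = 108.50000.


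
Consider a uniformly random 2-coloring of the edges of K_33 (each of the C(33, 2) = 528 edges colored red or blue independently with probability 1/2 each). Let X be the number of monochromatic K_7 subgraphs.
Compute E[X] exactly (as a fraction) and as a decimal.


Let X = Σ_S X_S over the C(33, 7) = 4272048 subsets S of size 7, where X_S = 1 if the K_7 on S is monochromatic.
For a fixed S, the K_7 on S has C(7, 2) = 21 edges. P[all 21 edges red] = (1/2)^21, and likewise for blue, so P[monochromatic] = 2·(1/2)^21 = 2^{1 − 21} = 1/1048576.
Summing: E[X] = C(33, 7) · 2^{1 − 21} = 4272048 · 1/1048576 = 267003/65536.
Numerically: E[X] ≈ 4.074.

E[X] = C(33,7)·2^(1−C(7,2)) = 267003/65536 ≈ 4.074.


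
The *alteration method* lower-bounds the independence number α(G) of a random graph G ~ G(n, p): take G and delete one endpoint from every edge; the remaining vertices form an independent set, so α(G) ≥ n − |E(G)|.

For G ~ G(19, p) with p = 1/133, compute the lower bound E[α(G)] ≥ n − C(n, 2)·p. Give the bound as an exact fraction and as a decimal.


E[|E(G)|] = C(19, 2)·p = 171 · (1/133) = 9/7.
E[α(G)] ≥ n − E[|E(G)|] = 19 − 9/7 = 124/7.
Numerically: ≈ 17.714.
(This is only a lower bound; the true E[α(G)] may be larger.)

E[α(G)] ≥ 124/7 ≈ 17.714.


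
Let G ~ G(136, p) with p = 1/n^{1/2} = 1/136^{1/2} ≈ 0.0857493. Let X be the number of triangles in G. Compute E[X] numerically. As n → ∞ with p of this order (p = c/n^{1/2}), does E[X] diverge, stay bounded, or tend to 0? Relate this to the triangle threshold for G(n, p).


Number of potential triangles: C(136, 3) = 410040.
Each occurs with probability p³ ≈ (0.0857493)³ ≈ 6.30509504e-04.
By linearity: E[X] = C(136, 3)·p³ ≈ 410040 · 6.30509504e-04 ≈ 258.534117.
Since α = 1/2 < 1, p = c/n^{1/2} ≫ 1/n is above the triangle threshold p ~ 1/n. Asymptotically E[X] ~ (c³/6)·n^{3(1−α)} = (1³/6)·n^{1.5} → ∞; triangles are abundant w.h.p.

E[X] ≈ 258.534117; in regime p = Θ(1/n^{1/2}) E[X] diverges (above the triangle threshold p ~ 1/n).


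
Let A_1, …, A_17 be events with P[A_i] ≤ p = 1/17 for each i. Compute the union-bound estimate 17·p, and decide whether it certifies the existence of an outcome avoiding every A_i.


Union bound: P[∪_{i=1}^{17} A_i] ≤ Σ_i P[A_i] ≤ 17·p = 17·(1/17) = 1.
Numerically: 1 ≈ 1.000.
Is 1 < 1? NO.
Since the bound 1 is ≥ 1, the union bound is uninformative here; it does NOT by itself certify existence.

17·p = 1 ≈ 1.000; existence NOT certified by the union bound.


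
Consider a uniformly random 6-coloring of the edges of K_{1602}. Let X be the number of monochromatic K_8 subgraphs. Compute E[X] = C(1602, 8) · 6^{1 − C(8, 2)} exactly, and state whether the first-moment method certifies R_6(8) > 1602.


E[X] = C(1602, 8) · 6^{1 − 28} = 1057248389245018627800 · 6^{−27} = 1057248389245018627800/1023490369077469249536.
As a reduced fraction: E[X] = 14684005406180814275/14215144014964850688 ≈ 1.032983.
Is E[X] < 1? NO.
Since E[X] ≥ 1, the first-moment bound is inconclusive at n = 1602; it does NOT by itself certify R_6(8) > 1602.

E[X] = 14684005406180814275/14215144014964850688 ≈ 1.032983; E[X] ≥ 1; first-moment method inconclusive here.


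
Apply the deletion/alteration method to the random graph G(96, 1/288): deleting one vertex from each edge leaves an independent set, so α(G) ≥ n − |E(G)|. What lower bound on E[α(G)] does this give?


E[|E(G)|] = C(96, 2)·p = 4560 · (1/288) = 95/6.
E[α(G)] ≥ n − E[|E(G)|] = 96 − 95/6 = 481/6.
Numerically: ≈ 80.166667.
(This is only a lower bound; the true E[α(G)] may be larger.)

E[α(G)] ≥ 481/6 ≈ 80.166667.


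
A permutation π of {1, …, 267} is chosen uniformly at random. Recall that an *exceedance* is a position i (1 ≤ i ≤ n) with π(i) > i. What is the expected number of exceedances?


Write X = Σ_{i=1}^{267} X_i, where X_i = 1_{π(i) > i}.
For each fixed i, π(i) is uniform over {1, …, 267} (marginal of a uniform permutation), so P[π(i) > i] = (n − i)/n. Summing: Σ_{i=1}^{267} (n − i)/n = (0 + 1 + … + 266)/267 = 267(267 − 1)/(2·267) = (267 − 1)/2.
Hence E[X] = Σ_{i=1}^{267} (267 − i)/267 = 133 ≈ 133.000000.

E[X] = 133 = 133.000000.


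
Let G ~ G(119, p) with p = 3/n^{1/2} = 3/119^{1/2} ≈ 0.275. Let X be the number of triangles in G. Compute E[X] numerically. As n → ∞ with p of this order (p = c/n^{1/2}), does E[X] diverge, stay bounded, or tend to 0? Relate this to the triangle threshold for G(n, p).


Number of potential triangles: C(119, 3) = 273819.
Each occurs with probability p³ ≈ (0.275)³ ≈ 2.079904e-02.
By linearity: E[X] = C(119, 3)·p³ ≈ 273819 · 2.079904e-02 ≈ 5695.1728.
Since α = 1/2 < 1, p = c/n^{1/2} ≫ 1/n is above the triangle threshold p ~ 1/n. Asymptotically E[X] ~ (c³/6)·n^{3(1−α)} = (3³/6)·n^{1.5} → ∞; triangles are abundant w.h.p.

E[X] ≈ 5695.1728; in regime p = Θ(1/n^{1/2}) E[X] diverges (above the triangle threshold p ~ 1/n).


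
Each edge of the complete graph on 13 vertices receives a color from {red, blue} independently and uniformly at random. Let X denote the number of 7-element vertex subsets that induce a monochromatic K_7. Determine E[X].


Let X = Σ_S X_S over the C(13, 7) = 1716 subsets S of size 7, where X_S = 1 if the K_7 on S is monochromatic.
For a fixed S, the K_7 on S has C(7, 2) = 21 edges. P[all 21 edges red] = (1/2)^21, and likewise for blue, so P[monochromatic] = 2·(1/2)^21 = 2^{1 − 21} = 1/1048576.
By linearity of expectation: E[X] = C(13, 7) · 2^{1 − 21} = 1716 · 1/1048576 = 429/262144.
Numerically: E[X] ≈ 0.00164.

E[X] = C(13,7)·2^(1−C(7,2)) = 429/262144 ≈ 0.00164.


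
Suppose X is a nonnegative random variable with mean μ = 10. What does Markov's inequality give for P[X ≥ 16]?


μ = E[X] = 10, a = 16.
Markov: P[X ≥ 16] ≤ μ/a = (10)/16 = 5/8.
Numerically: ≈ 0.62500.
(Since a = 16 > μ = 10.00000, the bound 5/8 is < 1 and informative.)

P[X ≥ 16] ≤ 5/8 ≈ 0.62500.


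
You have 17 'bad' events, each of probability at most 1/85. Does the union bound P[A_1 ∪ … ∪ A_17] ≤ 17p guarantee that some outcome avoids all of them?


Union bound: P[∪_{i=1}^{17} A_i] ≤ Σ_i P[A_i] ≤ 17·p = 17·(1/85) = 1/5.
Numerically: 1/5 ≈ 0.20000.
Is 1/5 < 1? YES.
Since P[∪ A_i] ≤ 1/5 < 1, the complement has P[∩ A_i^c] ≥ 1 − 1/5 = 4/5 > 0, so some outcome avoids every A_i.

17·p = 1/5 ≈ 0.20000; existence CERTIFIED by the union bound.


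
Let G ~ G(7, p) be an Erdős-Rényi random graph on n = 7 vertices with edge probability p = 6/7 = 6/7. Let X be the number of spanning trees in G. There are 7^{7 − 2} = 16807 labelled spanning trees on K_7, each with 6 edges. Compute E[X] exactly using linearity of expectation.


K_7 has 7^{7 − 2} = 16807 labelled spanning trees.
For each such spanning tree H, let X_H = 1 if all 6 edges of H are present in G. Then P[X_H = 1] = p^{6} = (6/7)^{6} = 46656/117649.
By linearity of expectation: E[X] = Σ_H E[X_H] = 16807 · p^{6} = 16807 · 46656/117649 = 46656/7.
Numerically: E[X] ≈ 6.67e+03.

E[X] = 16807 · (6/7)^{6} = 46656/7 ≈ 6.67e+03.


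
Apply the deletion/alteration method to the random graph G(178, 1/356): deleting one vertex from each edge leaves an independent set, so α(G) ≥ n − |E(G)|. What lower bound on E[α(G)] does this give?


E[|E(G)|] = C(178, 2)·p = 15753 · (1/356) = 177/4.
E[α(G)] ≥ n − E[|E(G)|] = 178 − 177/4 = 535/4.
Numerically: ≈ 133.7500.
(This is only a lower bound; the true E[α(G)] may be larger.)

E[α(G)] ≥ 535/4 ≈ 133.7500.


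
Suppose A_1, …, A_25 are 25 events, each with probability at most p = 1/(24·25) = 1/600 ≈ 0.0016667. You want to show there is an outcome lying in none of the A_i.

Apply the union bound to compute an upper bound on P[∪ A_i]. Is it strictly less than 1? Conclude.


Union bound: P[∪_{i=1}^{25} A_i] ≤ Σ_i P[A_i] ≤ 25·p = 25·(1/600) = 1/24.
Numerically: 1/24 ≈ 0.0416667.
Is 1/24 < 1? YES.
Since P[∪ A_i] ≤ 1/24 < 1, the complement has P[∩ A_i^c] ≥ 1 − 1/24 = 23/24 > 0, so some outcome avoids every A_i.

25·p = 1/24 ≈ 0.0416667; existence CERTIFIED by the union bound.


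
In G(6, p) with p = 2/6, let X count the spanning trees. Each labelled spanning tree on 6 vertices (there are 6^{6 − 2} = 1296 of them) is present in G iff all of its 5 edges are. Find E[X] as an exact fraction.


K_6 has 6^{6 − 2} = 1296 labelled spanning trees.
For each such spanning tree H, let X_H = 1 if all 5 edges of H are present in G. Then P[X_H = 1] = p^{5} = (1/3)^{5} = 1/243.
By linearity of expectation: E[X] = Σ_H E[X_H] = 1296 · p^{5} = 1296 · 1/243 = 16/3.
Numerically: E[X] ≈ 5.3333.

E[X] = 1296 · (1/3)^{5} = 16/3 ≈ 5.3333.


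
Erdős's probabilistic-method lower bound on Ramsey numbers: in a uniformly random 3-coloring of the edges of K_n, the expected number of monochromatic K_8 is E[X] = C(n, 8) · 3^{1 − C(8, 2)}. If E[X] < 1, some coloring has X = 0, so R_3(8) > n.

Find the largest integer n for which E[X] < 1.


We need C(n, 8) · 3^{1 − 28} < 1, i.e. C(n, 8) < 3^{28 − 1} = 7625597484987.
Check values of n near the boundary:
  n = 155: C(155, 8) = 6876747915675; 6876747915675 < 7625597484987? YES
  n = 156: C(156, 8) = 7248464019225; 7248464019225 < 7625597484987? YES
  n = 157: C(157, 8) = 7637643295425; 7637643295425 < 7625597484987? NO
  n = 158: C(158, 8) = 8044984271181; 8044984271181 < 7625597484987? NO
The largest n with C(n, 8) < 7625597484987 is n = 156 (where E[X] = 805384891025/847288609443 ≈ 0.9505437). Hence R_3(8) > 156, i.e. R_3(8) ≥ 157.

Largest n = 156; hence R_3(8) > 156.


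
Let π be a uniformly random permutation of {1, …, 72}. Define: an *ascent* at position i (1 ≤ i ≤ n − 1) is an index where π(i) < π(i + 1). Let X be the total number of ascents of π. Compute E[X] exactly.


Write X = Σ X_I over i = 1, …, 71, with X_I the indicator of one ascent.
There are 71 indicators.
For each fixed i, the pair (π(i), π(i+1)) is a uniformly random ordered pair of distinct values from {1, …, 72}; by symmetry P[π(i) < π(i+1)] = 1/2.
By linearity: E[X] = 71 · (1/2) = (72 − 1) · (1/2) = 71/2 ≈ 35.500.

E[X] = 71/2 = 35.500.


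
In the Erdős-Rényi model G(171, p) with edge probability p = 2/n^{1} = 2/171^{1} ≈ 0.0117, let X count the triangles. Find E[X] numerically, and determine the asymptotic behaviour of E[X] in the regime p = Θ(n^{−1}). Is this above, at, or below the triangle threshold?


Number of potential triangles: C(171, 3) = 818805.
Each occurs with probability p³ ≈ (0.0117)³ ≈ 1.599932e-06.
By linearity: E[X] = C(171, 3)·p³ ≈ 818805 · 1.599932e-06 ≈ 1.3100.
Here α = 1, so p = 2/n is exactly at the triangle threshold p ~ 1/n. Asymptotically E[X] → c³/6 = 2³/6 = 4/3 ≈ 1.3333, a bounded constant. In this regime the triangle count is asymptotically Poisson(c³/6).

E[X] ≈ 1.3100; in regime p = Θ(1/n^{1}) E[X] stays bounded (at the triangle threshold p ~ 1/n).


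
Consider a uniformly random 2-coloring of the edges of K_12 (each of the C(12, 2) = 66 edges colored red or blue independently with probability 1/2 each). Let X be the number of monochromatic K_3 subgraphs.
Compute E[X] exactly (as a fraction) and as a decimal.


Let X = Σ_S X_S over the C(12, 3) = 220 subsets S of size 3, where X_S = 1 if the K_3 on S is monochromatic.
For a fixed S, the K_3 on S has C(3, 2) = 3 edges. P[all 3 edges red] = (1/2)^3, and likewise for blue, so P[monochromatic] = 2·(1/2)^3 = 2^{1 − 3} = 1/4.
By linearity of expectation: E[X] = C(12, 3) · 2^{1 − 3} = 220 · 1/4 = 55.
Numerically: E[X] ≈ 55.0000.

E[X] = C(12,3)·2^(1−C(3,2)) = 55 ≈ 55.0000.


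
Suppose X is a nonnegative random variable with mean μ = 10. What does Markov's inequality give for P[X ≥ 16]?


μ = E[X] = 10, a = 16.
Markov: P[X ≥ 16] ≤ μ/a = (10)/16 = 5/8.
Numerically: ≈ 0.6250.
(Since a = 16 > μ = 10.0000, the bound 5/8 is < 1 and informative.)

P[X ≥ 16] ≤ 5/8 ≈ 0.6250.


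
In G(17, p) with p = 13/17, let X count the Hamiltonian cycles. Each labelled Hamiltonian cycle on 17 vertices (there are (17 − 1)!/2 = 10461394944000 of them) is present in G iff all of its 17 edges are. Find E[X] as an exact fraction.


K_17 has (17 − 1)!/2 = 10461394944000 labelled Hamiltonian cycles.
For each such Hamiltonian cycle H, let X_H = 1 if all 17 edges of H are present in G. Then P[X_H = 1] = p^{17} = (13/17)^{17} = 8650415919381337933/827240261886336764177.
By linearity: E[X] = Σ_H E[X_H] = 10461394944000 · p^{17} = 10461394944000 · 8650415919381337933/827240261886336764177 = 90495417362513040260241610752000/827240261886336764177.
Numerically: E[X] ≈ 1.0939e+11.

E[X] = 10461394944000 · (13/17)^{17} = 90495417362513040260241610752000/827240261886336764177 ≈ 1.0939e+11.
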